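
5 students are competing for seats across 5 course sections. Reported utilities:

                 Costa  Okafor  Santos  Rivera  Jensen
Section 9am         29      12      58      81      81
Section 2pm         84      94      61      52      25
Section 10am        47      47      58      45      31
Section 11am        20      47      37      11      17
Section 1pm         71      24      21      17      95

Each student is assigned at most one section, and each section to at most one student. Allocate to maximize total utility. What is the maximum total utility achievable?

Maximum total: 365 points

Optimal: Costa→Section 2pm (84 points), Okafor→Section 11am (47 points), Santos→Section 10am (58 points), Rivera→Section 9am (81 points), Jensen→Section 1pm (95 points) — total 84+47+58+81+95 = 365 points.
Max-entry greedy (repeatedly take the single best remaining cell) gives 348 points, worse by 17.
Next-best assignment: Costa→Section 10am, Okafor→Section 2pm, Santos→Section 11am, Rivera→Section 9am, Jensen→Section 1pm = 354 points.
Swapping Costa↔Jensen (Costa→Section 1pm 71 points, Jensen→Section 2pm 25 points) loses 83.
Every other assignment is strictly worse.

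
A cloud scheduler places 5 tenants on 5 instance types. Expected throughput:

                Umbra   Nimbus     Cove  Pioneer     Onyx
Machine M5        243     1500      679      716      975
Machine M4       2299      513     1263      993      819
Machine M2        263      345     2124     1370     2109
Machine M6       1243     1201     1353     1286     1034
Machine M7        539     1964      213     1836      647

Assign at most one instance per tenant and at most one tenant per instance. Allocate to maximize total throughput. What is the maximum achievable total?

Max total: 9097 ops/s

This is a one-to-one assignment (maximum-weight bipartite matching).
Optimal: Umbra→Machine M4 (2299 ops/s), Nimbus→Machine M5 (1500 ops/s), Cove→Machine M6 (1353 ops/s), Pioneer→Machine M7 (1836 ops/s), Onyx→Machine M2 (2109 ops/s) — total 2299+1500+1353+1836+2109 = 9097 ops/s.
Row-greedy (each tenant in turn takes its best remaining instance) gives 8648 ops/s, worse by 449.
Swapping Onyx↔Umbra (Onyx→Machine M4 819 ops/s, Umbra→Machine M2 263 ops/s) loses 3326.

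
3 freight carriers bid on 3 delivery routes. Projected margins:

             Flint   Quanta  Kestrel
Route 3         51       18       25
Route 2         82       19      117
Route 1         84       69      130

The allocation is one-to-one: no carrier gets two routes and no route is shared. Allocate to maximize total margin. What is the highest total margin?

Optimal: Flint→Route 3 ($51k), Quanta→Route 1 ($69k), Kestrel→Route 2 ($117k) — total 51+69+117 = $237k.
Max-entry greedy (repeatedly take the single best remaining cell) gives $230k, worse by 7.
Next-best assignment: Flint→Route 2, Quanta→Route 3, Kestrel→Route 1 = $230k.
Swapping Quanta↔Flint (Quanta→Route 3 $18k, Flint→Route 1 $84k) loses 18.
Every other assignment is strictly worse.

Maximum total: $237k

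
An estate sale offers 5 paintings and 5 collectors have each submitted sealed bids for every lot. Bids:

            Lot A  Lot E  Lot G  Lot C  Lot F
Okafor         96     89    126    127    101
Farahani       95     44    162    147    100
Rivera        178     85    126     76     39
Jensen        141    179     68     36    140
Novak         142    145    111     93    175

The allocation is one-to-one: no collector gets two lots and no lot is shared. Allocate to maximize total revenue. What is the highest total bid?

Max total: $821

Optimal: Okafor→Lot C ($127), Farahani→Lot G ($162), Rivera→Lot A ($178), Jensen→Lot E ($179), Novak→Lot F ($175) — total 127+162+178+179+175 = $821.
Next-best assignment: Okafor→Lot G, Farahani→Lot C, Rivera→Lot A, Jensen→Lot E, Novak→Lot F = $805.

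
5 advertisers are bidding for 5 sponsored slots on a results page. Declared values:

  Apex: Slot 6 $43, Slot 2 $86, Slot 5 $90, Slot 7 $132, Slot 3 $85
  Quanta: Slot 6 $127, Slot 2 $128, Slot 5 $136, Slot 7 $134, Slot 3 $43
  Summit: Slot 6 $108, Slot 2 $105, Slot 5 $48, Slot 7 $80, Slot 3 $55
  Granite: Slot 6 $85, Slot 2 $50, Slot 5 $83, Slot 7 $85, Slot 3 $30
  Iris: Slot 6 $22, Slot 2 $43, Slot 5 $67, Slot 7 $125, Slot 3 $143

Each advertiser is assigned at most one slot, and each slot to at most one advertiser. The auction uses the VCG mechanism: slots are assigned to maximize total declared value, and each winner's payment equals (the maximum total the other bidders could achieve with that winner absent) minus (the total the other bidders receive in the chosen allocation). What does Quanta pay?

Quanta pays $1.

Efficient allocation: Apex→Slot 7 ($132), Quanta→Slot 5 ($136), Summit→Slot 2 ($105), Granite→Slot 6 ($85), Iris→Slot 3 ($143); total welfare W = $601.
Quanta receives Slot 5 at value $136, so the others get W − 136 = $465.
Without Quanta: best allocation of the remaining 4 bidders over all 5 slots is Apex→Slot 7 ($132), Summit→Slot 6 ($108), Granite→Slot 5 ($83), Iris→Slot 3 ($143), total $466.
VCG payment = (others' best without Quanta) − (others' welfare with Quanta) = 466 − 465 = $1.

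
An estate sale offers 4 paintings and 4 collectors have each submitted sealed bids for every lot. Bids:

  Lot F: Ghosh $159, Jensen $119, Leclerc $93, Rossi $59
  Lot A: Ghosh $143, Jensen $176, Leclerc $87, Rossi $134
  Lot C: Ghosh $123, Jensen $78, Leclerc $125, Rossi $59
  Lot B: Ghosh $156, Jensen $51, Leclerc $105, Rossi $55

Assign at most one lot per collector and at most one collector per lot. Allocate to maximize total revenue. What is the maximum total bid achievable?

Maximum total: $534

Optimal: Ghosh→Lot B ($156), Jensen→Lot F ($119), Leclerc→Lot C ($125), Rossi→Lot A ($134) — total 156+119+125+134 = $534.
Max-entry greedy (repeatedly take the single best remaining cell) gives $515, worse by 19.
Swapping Ghosh↔Jensen (Ghosh→Lot F $159, Jensen→Lot B $51) loses 65.
Every other assignment is strictly worse.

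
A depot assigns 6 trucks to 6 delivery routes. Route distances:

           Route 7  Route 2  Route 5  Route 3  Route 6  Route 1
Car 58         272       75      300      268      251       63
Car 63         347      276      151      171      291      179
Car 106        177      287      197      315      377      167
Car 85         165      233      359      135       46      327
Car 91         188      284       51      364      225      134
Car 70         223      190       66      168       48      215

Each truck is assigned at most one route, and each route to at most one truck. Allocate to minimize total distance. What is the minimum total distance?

This is the linear assignment problem.
Optimal: Car 58→Route 2 (75 km), Car 63→Route 1 (179 km), Car 106→Route 7 (177 km), Car 85→Route 3 (135 km), Car 91→Route 5 (51 km), Car 70→Route 6 (48 km) — total 75+179+177+135+51+48 = 665 km.
Row-greedy (each truck in turn takes its cheapest remaining route) gives 889 km, worse by 224.

Minimum total: 665 km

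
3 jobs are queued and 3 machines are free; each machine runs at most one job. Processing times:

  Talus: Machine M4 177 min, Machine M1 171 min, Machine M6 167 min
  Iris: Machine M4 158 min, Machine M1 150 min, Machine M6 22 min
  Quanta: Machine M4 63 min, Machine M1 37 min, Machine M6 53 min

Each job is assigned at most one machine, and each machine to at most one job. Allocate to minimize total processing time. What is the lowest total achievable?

Optimal: Talus→Machine M4 (177 min), Iris→Machine M6 (22 min), Quanta→Machine M1 (37 min) — total 177+22+37 = 236 min.
Row-greedy (each job in turn takes its cheapest remaining machine) gives 380 min, worse by 144.
Swapping Iris↔Quanta (Iris→Machine M1 150 min, Quanta→Machine M6 53 min) adds 144.

Minimum total: 236 min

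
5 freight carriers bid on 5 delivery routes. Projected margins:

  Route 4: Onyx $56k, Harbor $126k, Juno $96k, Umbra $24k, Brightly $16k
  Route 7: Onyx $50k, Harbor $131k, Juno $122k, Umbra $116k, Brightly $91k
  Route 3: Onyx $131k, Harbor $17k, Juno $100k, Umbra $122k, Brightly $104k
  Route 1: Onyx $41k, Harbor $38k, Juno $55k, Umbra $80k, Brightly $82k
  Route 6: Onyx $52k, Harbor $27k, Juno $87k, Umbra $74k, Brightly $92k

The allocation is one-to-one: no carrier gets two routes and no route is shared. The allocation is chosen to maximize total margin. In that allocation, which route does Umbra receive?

Umbra receives Route 1.

This is a one-to-one assignment (maximum-weight bipartite matching).
Optimal: Onyx→Route 3 ($131k), Harbor→Route 4 ($126k), Juno→Route 7 ($122k), Umbra→Route 1 ($80k), Brightly→Route 6 ($92k) — total 131+126+122+80+92 = $551k.
Max-entry greedy (repeatedly take the single best remaining cell) gives $530k, worse by 21.
No other one-to-one assignment exceeds $551k.
Umbra's own top route is Route 3 ($122k), but forcing Umbra→Route 3 and reassigning the rest optimally gives only $504k — worse by 47.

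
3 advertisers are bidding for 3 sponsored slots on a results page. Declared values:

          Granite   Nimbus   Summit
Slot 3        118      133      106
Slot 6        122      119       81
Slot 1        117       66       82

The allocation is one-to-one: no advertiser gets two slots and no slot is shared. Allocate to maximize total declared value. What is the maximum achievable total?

Max total: $342

This is the linear assignment problem.
Optimal: Granite→Slot 1 ($117), Nimbus→Slot 6 ($119), Summit→Slot 3 ($106) — total 117+119+106 = $342.
Max-entry greedy (repeatedly take the single best remaining cell) gives $337, worse by 5.
Swapping Granite↔Nimbus (Granite→Slot 6 $122, Nimbus→Slot 1 $66) loses 48.
Checked against all permutations: $342 is optimal.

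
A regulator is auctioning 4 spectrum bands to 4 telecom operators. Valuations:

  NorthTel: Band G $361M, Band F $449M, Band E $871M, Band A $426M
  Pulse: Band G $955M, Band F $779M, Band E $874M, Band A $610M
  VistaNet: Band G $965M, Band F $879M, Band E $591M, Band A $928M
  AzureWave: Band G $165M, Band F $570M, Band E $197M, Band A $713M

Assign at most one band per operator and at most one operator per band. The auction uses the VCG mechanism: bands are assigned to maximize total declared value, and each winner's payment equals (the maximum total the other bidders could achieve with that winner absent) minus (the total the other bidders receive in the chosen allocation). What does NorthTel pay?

NorthTel pays $5M.

Efficient allocation: NorthTel→Band E ($871M), Pulse→Band G ($955M), VistaNet→Band F ($879M), AzureWave→Band A ($713M); total welfare W = $3418M.
NorthTel receives Band E at value $871M, so the others get W − 871 = $2547M.
Without NorthTel: best allocation of the remaining 3 bidders over all 4 bands is Pulse→Band E ($874M), VistaNet→Band G ($965M), AzureWave→Band A ($713M), total $2552M.
VCG payment = (others' best without NorthTel) − (others' welfare with NorthTel) = 2552 − 2547 = $5M.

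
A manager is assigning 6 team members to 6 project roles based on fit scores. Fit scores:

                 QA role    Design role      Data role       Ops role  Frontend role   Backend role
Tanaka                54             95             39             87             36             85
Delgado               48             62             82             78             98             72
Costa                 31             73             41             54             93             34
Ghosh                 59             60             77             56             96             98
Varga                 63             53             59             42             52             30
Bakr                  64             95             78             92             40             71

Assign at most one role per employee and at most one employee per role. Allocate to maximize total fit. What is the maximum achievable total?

Maximum total: 523 pts

This is a one-to-one assignment (maximum-weight bipartite matching).
Optimal: Tanaka→Design role (95 pts), Delgado→Data role (82 pts), Costa→Frontend role (93 pts), Ghosh→Backend role (98 pts), Varga→QA role (63 pts), Bakr→Ops role (92 pts) — total 95+82+93+98+63+92 = 523 pts.
Row-greedy (each employee in turn takes its best remaining role) gives 486 pts, worse by 37.
Next-best assignment: Tanaka→Ops role, Delgado→Data role, Costa→Frontend role, Ghosh→Backend role, Varga→QA role, Bakr→Design role = 518 pts.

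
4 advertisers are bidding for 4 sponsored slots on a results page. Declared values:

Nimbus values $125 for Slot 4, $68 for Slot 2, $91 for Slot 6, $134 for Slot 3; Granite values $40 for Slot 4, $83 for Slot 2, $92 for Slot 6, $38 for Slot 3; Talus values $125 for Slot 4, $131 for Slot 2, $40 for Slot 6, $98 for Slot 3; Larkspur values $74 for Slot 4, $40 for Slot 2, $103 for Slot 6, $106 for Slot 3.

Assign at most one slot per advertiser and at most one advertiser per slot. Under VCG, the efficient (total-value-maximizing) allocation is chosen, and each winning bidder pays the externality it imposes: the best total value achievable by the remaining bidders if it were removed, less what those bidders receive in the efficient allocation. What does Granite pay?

Granite pays $6.

Efficient allocation: Nimbus→Slot 4 ($125), Granite→Slot 6 ($92), Talus→Slot 2 ($131), Larkspur→Slot 3 ($106); total welfare W = $454.
Granite receives Slot 6 at value $92, so the others get W − 92 = $362.
Without Granite: best allocation of the remaining 3 bidders over all 4 slots is Nimbus→Slot 3 ($134), Talus→Slot 2 ($131), Larkspur→Slot 6 ($103), total $368.
VCG payment = (others' best without Granite) − (others' welfare with Granite) = 368 − 362 = $6.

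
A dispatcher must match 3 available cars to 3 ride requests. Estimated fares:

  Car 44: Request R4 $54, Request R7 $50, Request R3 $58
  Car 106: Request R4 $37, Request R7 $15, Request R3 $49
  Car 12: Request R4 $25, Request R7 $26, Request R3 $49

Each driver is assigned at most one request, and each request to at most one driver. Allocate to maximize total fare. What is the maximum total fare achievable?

Max total: $136

Optimal: Car 44→Request R7 ($50), Car 106→Request R4 ($37), Car 12→Request R3 ($49) — total 50+37+49 = $136.
Row-greedy (each driver in turn takes its best remaining request) gives $121, worse by 15.
Next-best assignment: Car 44→Request R4, Car 106→Request R3, Car 12→Request R7 = $129.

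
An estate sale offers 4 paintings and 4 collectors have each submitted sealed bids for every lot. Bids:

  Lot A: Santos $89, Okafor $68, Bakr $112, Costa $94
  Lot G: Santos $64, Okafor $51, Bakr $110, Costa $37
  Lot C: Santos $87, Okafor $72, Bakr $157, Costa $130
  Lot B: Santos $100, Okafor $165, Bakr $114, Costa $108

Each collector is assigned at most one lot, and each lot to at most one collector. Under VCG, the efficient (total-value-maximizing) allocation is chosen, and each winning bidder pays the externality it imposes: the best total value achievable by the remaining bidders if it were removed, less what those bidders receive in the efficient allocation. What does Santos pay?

Santos pays $11.

Efficient allocation: Santos→Lot A ($89), Okafor→Lot B ($165), Bakr→Lot G ($110), Costa→Lot C ($130); total welfare W = $494.
Santos receives Lot A at value $89, so the others get W − 89 = $405.
Without Santos: best allocation of the remaining 3 bidders over all 4 lots is Okafor→Lot B ($165), Bakr→Lot C ($157), Costa→Lot A ($94), total $416.
VCG payment = (others' best without Santos) − (others' welfare with Santos) = 416 − 405 = $11.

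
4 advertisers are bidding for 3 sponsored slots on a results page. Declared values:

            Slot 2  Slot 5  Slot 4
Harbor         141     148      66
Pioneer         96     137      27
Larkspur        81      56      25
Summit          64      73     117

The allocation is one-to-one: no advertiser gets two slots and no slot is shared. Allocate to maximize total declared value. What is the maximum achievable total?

Optimal: Harbor→Slot 2 ($141), Pioneer→Slot 5 ($137), Summit→Slot 4 ($117) — total 141+137+117 = $395.
Max-entry greedy (repeatedly take the single best remaining cell) gives $361, worse by 34.

Max total: $395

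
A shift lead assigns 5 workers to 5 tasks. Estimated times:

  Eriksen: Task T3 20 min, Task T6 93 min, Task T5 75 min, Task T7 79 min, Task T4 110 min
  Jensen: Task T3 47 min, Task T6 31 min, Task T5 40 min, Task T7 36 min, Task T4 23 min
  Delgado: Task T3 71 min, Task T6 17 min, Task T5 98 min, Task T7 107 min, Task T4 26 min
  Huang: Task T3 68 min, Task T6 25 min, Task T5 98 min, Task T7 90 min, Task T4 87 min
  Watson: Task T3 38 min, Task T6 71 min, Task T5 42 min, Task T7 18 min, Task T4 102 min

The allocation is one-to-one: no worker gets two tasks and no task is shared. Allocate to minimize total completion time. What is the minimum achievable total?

Minimum total: 129 min

Optimal: Eriksen→Task T3 (20 min), Jensen→Task T5 (40 min), Delgado→Task T4 (26 min), Huang→Task T6 (25 min), Watson→Task T7 (18 min) — total 20+40+26+25+18 = 129 min.
Row-greedy (each worker in turn takes its cheapest remaining task) gives 192 min, worse by 63.
Next-best assignment: Eriksen→Task T3, Jensen→Task T7, Delgado→Task T4, Huang→Task T6, Watson→Task T5 = 149 min.
No other one-to-one assignment undercuts 129 min.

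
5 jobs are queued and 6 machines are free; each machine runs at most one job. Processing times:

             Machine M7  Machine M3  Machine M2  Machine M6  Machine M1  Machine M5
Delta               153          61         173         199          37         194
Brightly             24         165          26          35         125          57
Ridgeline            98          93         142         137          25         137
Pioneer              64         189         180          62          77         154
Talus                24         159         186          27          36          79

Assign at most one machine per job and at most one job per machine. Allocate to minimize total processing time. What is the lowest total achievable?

Min total: 198 min

Optimal: Delta→Machine M3 (61 min), Brightly→Machine M2 (26 min), Ridgeline→Machine M1 (25 min), Pioneer→Machine M6 (62 min), Talus→Machine M7 (24 min) — total 61+26+25+62+24 = 198 min.
Column-greedy (each machine in turn goes to its cheapest remaining job) gives 331 min, worse by 133.
Swapping Talus↔Pioneer (Talus→Machine M6 27 min, Pioneer→Machine M7 64 min) adds 5.
Checked against all permutations: 198 min is optimal.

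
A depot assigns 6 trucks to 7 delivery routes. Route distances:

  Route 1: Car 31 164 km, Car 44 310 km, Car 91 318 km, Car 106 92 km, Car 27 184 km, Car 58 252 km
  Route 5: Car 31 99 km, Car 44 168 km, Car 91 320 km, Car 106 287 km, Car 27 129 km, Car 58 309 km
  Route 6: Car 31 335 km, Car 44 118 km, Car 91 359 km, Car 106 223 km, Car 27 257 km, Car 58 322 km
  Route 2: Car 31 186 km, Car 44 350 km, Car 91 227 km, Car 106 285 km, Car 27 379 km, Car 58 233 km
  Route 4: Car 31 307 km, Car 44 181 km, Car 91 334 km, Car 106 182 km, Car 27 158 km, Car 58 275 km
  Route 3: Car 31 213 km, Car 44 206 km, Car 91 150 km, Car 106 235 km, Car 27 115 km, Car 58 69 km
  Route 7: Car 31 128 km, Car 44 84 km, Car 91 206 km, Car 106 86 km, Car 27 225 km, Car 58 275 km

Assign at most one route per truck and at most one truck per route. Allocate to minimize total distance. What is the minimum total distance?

Min total: 729 km

Optimal: Car 31→Route 5 (99 km), Car 44→Route 7 (84 km), Car 91→Route 2 (227 km), Car 106→Route 1 (92 km), Car 27→Route 4 (158 km), Car 58→Route 3 (69 km) — total 99+84+227+92+158+69 = 729 km.
Row-greedy (each truck in turn takes its cheapest remaining route) gives 816 km, worse by 87.
Swapping Car 106↔Car 91 (Car 106→Route 2 285 km, Car 91→Route 1 318 km) adds 284.
Checked against all permutations: 729 km is optimal.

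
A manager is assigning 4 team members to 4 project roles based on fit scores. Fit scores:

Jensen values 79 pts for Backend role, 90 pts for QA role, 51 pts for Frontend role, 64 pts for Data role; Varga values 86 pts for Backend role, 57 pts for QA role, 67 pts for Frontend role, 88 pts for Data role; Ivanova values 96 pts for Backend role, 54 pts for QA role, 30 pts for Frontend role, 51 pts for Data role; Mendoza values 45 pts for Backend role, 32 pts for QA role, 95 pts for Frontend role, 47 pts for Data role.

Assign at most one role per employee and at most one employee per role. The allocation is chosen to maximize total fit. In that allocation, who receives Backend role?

Ivanova receives Backend role.

Optimal: Jensen→QA role (90 pts), Varga→Data role (88 pts), Ivanova→Backend role (96 pts), Mendoza→Frontend role (95 pts) — total 90+88+96+95 = 369 pts.
Swapping Mendoza↔Varga (Mendoza→Data role 47 pts, Varga→Frontend role 67 pts) loses 69.
No other one-to-one assignment exceeds 369 pts.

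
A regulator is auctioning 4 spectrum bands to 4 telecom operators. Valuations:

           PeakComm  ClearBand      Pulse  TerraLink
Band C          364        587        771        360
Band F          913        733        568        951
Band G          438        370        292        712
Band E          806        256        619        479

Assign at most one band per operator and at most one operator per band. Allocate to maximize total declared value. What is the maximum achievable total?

Maximum total: $3022M

Optimal: PeakComm→Band E ($806M), ClearBand→Band F ($733M), Pulse→Band C ($771M), TerraLink→Band G ($712M) — total 806+733+771+712 = $3022M.
Column-greedy (each band in turn goes to its best remaining operator) gives $2416M, worse by 606.
Next-best assignment: PeakComm→Band E, ClearBand→Band G, Pulse→Band C, TerraLink→Band F = $2898M.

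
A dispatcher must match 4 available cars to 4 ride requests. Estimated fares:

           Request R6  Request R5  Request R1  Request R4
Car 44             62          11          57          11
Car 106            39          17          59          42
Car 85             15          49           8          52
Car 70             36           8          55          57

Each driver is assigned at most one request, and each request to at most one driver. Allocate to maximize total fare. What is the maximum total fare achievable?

This is the linear assignment problem.
Optimal: Car 44→Request R6 ($62), Car 106→Request R1 ($59), Car 85→Request R5 ($49), Car 70→Request R4 ($57) — total 62+59+49+57 = $227.
Row-greedy (each driver in turn takes its best remaining request) gives $181, worse by 46.
Next-best assignment: Car 44→Request R6, Car 106→Request R4, Car 85→Request R5, Car 70→Request R1 = $208.

Maximum total: $227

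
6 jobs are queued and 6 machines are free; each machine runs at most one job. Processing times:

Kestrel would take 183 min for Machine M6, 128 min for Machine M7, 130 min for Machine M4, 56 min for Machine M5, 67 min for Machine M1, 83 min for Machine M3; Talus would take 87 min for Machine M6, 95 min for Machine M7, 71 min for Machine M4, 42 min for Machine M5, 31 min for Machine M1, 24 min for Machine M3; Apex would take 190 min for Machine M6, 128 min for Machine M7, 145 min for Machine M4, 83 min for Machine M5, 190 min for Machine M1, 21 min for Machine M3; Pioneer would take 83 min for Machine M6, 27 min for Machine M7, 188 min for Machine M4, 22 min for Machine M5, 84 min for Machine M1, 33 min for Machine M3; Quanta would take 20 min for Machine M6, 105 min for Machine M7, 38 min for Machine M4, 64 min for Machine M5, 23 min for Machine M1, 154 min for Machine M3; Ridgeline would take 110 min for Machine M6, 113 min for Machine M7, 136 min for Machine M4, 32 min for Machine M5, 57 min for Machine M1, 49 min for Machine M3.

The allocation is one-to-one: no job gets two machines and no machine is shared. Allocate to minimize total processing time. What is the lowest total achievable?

Minimum total: 238 min

This is the linear assignment problem.
Optimal: Kestrel→Machine M1 (67 min), Talus→Machine M4 (71 min), Apex→Machine M3 (21 min), Pioneer→Machine M7 (27 min), Quanta→Machine M6 (20 min), Ridgeline→Machine M5 (32 min) — total 67+71+21+27+20+32 = 238 min.
Row-greedy (each job in turn takes its cheapest remaining machine) gives 450 min, worse by 212.
Next-best assignment: Kestrel→Machine M5, Talus→Machine M4, Apex→Machine M3, Pioneer→Machine M7, Quanta→Machine M6, Ridgeline→Machine M1 = 252 min.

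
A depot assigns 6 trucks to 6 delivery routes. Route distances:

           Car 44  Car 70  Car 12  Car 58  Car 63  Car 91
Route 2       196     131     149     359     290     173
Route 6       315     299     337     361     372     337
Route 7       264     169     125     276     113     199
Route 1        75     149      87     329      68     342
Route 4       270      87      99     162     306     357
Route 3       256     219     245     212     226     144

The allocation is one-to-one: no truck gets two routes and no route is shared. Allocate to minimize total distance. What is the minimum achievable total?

Minimum total: 923 km

This is the linear assignment problem.
Optimal: Car 44→Route 1 (75 km), Car 70→Route 2 (131 km), Car 12→Route 4 (99 km), Car 58→Route 6 (361 km), Car 63→Route 7 (113 km), Car 91→Route 3 (144 km) — total 75+131+99+361+113+144 = 923 km.
Swapping Car 58↔Car 44 (Car 58→Route 1 329 km, Car 44→Route 6 315 km) adds 208.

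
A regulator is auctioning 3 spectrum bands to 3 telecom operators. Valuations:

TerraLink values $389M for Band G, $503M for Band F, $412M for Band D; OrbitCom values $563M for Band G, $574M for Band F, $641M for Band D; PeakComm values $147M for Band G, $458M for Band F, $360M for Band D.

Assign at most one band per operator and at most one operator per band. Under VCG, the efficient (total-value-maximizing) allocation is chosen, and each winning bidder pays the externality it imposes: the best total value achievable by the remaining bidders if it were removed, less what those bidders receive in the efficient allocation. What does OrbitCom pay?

OrbitCom pays $23M.

Efficient allocation: TerraLink→Band G ($389M), OrbitCom→Band D ($641M), PeakComm→Band F ($458M); total welfare W = $1488M.
OrbitCom receives Band D at value $641M, so the others get W − 641 = $847M.
Without OrbitCom: best allocation of the remaining 2 bidders over all 3 bands is TerraLink→Band D ($412M), PeakComm→Band F ($458M), total $870M.
VCG payment = (others' best without OrbitCom) − (others' welfare with OrbitCom) = 870 − 847 = $23M.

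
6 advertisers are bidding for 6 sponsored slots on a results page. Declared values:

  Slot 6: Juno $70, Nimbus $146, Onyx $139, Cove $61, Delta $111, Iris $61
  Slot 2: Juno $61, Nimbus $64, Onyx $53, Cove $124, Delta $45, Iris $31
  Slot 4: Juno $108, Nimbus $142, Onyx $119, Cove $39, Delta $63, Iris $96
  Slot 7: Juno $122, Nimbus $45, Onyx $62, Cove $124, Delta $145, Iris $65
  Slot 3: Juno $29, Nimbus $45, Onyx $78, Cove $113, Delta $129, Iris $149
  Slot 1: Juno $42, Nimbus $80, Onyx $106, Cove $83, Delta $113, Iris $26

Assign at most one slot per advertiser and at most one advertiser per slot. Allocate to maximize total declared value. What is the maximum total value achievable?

Optimal: Juno→Slot 7 ($122), Nimbus→Slot 4 ($142), Onyx→Slot 6 ($139), Cove→Slot 2 ($124), Delta→Slot 1 ($113), Iris→Slot 3 ($149) — total 122+142+139+124+113+149 = $789.
Max-entry greedy (repeatedly take the single best remaining cell) gives $725, worse by 64.
No other one-to-one assignment exceeds $789.

Max total: $789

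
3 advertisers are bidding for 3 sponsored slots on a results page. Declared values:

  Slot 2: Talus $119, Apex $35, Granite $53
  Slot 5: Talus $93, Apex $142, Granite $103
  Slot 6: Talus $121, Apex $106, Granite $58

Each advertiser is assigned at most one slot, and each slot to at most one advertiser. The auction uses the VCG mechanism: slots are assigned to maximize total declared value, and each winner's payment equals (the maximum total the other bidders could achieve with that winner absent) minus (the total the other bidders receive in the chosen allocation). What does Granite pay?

Granite pays $38.

Efficient allocation: Talus→Slot 2 ($119), Apex→Slot 6 ($106), Granite→Slot 5 ($103); total welfare W = $328.
Granite receives Slot 5 at value $103, so the others get W − 103 = $225.
Without Granite: best allocation of the remaining 2 bidders over all 3 slots is Talus→Slot 6 ($121), Apex→Slot 5 ($142), total $263.
VCG payment = (others' best without Granite) − (others' welfare with Granite) = 263 − 225 = $38.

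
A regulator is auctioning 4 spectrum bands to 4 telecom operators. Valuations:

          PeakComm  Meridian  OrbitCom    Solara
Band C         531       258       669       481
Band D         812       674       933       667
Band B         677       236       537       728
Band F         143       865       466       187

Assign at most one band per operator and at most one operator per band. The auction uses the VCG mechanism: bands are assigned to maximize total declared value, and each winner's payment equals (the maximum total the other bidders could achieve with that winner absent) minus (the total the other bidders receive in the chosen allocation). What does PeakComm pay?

Efficient allocation: PeakComm→Band D ($812M), Meridian→Band F ($865M), OrbitCom→Band C ($669M), Solara→Band B ($728M); total welfare W = $3074M.
PeakComm receives Band D at value $812M, so the others get W − 812 = $2262M.
Without PeakComm: best allocation of the remaining 3 bidders over all 4 bands is Meridian→Band F ($865M), OrbitCom→Band D ($933M), Solara→Band B ($728M), total $2526M.
VCG payment = (others' best without PeakComm) − (others' welfare with PeakComm) = 2526 − 2262 = $264M.

PeakComm pays $264M.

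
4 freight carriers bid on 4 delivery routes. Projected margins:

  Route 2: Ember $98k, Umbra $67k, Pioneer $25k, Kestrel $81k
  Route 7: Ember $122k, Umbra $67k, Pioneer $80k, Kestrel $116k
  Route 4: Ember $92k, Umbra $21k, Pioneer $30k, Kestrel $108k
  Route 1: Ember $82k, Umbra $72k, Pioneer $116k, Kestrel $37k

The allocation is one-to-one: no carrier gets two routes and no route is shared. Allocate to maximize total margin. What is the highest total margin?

Optimal: Ember→Route 7 ($122k), Umbra→Route 2 ($67k), Pioneer→Route 1 ($116k), Kestrel→Route 4 ($108k) — total 122+67+116+108 = $413k.
Next-best assignment: Ember→Route 4, Umbra→Route 2, Pioneer→Route 1, Kestrel→Route 7 = $391k.

Max total: $413k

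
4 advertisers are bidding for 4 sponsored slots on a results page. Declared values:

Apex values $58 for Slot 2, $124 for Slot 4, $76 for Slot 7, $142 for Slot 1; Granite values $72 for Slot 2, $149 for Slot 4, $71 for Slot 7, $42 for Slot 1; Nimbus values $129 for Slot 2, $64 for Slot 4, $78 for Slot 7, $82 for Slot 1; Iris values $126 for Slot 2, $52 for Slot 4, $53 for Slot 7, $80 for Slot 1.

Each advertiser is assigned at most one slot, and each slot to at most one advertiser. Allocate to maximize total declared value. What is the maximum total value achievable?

Optimal: Apex→Slot 1 ($142), Granite→Slot 4 ($149), Nimbus→Slot 7 ($78), Iris→Slot 2 ($126) — total 142+149+78+126 = $495.
Row-greedy (each advertiser in turn takes its best remaining slot) gives $473, worse by 22.

Max total: $495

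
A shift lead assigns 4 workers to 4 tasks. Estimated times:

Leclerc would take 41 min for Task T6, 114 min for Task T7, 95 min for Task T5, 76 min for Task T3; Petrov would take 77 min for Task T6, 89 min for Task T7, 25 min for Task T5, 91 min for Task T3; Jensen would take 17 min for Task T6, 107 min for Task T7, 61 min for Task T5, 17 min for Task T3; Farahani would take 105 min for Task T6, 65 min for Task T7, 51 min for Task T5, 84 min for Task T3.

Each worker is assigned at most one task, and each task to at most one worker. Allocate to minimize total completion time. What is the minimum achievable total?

Minimum total: 148 min

Optimal: Leclerc→Task T6 (41 min), Petrov→Task T5 (25 min), Jensen→Task T3 (17 min), Farahani→Task T7 (65 min) — total 41+25+17+65 = 148 min.
Column-greedy (each task in turn goes to its cheapest remaining worker) gives 183 min, worse by 35.
No other one-to-one assignment undercuts 148 min.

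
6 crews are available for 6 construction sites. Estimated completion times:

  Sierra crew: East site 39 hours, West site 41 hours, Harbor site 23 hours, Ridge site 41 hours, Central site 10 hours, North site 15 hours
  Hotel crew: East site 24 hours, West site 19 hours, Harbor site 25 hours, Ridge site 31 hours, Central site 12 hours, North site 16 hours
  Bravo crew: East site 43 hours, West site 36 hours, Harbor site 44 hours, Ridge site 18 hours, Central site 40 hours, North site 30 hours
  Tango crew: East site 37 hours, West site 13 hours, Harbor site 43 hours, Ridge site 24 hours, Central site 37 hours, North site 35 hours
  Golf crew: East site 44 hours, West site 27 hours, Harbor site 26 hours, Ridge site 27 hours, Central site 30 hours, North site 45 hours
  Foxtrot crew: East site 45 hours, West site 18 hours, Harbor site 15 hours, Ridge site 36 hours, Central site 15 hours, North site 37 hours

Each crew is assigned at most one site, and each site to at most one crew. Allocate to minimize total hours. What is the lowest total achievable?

Min total: 111 hours

This is the linear assignment problem.
Optimal: Sierra crew→North site (15 hours), Hotel crew→East site (24 hours), Bravo crew→Ridge site (18 hours), Tango crew→West site (13 hours), Golf crew→Harbor site (26 hours), Foxtrot crew→Central site (15 hours) — total 15+24+18+13+26+15 = 111 hours.
Column-greedy (each site in turn goes to its cheapest remaining crew) gives 125 hours, worse by 14.
Next-best assignment: Sierra crew→North site, Hotel crew→East site, Bravo crew→Ridge site, Tango crew→West site, Golf crew→Central site, Foxtrot crew→Harbor site = 115 hours.
Checked against all permutations: 111 hours is optimal.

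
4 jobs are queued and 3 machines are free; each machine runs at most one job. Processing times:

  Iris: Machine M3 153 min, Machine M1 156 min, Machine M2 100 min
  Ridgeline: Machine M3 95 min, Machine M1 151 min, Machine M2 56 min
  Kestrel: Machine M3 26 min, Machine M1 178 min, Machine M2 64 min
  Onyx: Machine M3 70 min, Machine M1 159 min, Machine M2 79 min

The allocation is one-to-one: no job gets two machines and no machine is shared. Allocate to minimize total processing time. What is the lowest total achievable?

Min total: 238 min

Optimal: Kestrel→Machine M3 (26 min), Iris→Machine M1 (156 min), Ridgeline→Machine M2 (56 min) — total 26+156+56 = 238 min.
Column-greedy (each machine in turn goes to its cheapest remaining job) gives 256 min, worse by 18.
Next-best assignment: Kestrel→Machine M3, Onyx→Machine M1, Ridgeline→Machine M2 = 241 min.
Every other assignment is strictly worse.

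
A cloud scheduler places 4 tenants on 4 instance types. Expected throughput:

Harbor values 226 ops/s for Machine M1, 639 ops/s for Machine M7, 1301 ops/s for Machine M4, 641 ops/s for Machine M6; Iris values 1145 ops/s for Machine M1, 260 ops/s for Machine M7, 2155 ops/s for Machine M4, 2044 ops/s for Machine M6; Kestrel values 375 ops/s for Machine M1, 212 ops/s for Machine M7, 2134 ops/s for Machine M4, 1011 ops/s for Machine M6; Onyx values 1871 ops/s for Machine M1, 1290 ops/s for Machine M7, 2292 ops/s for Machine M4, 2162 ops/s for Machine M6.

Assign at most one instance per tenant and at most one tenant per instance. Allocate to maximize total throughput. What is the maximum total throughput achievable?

Optimal: Harbor→Machine M7 (639 ops/s), Iris→Machine M6 (2044 ops/s), Kestrel→Machine M4 (2134 ops/s), Onyx→Machine M1 (1871 ops/s) — total 639+2044+2134+1871 = 6688 ops/s.
Every other assignment is strictly worse.

Maximum total: 6688 ops/s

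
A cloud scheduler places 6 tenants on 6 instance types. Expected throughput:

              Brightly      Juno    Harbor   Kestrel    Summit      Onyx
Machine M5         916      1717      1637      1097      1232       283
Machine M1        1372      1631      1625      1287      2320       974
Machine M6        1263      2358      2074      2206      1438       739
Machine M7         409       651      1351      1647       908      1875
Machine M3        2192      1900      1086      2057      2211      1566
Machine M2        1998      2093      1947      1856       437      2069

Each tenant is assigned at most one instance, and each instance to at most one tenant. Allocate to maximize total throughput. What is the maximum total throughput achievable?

Max total: 12323 ops/s

This is a one-to-one assignment (maximum-weight bipartite matching).
Optimal: Brightly→Machine M3 (2192 ops/s), Juno→Machine M2 (2093 ops/s), Harbor→Machine M5 (1637 ops/s), Kestrel→Machine M6 (2206 ops/s), Summit→Machine M1 (2320 ops/s), Onyx→Machine M7 (1875 ops/s) — total 2192+2093+1637+2206+2320+1875 = 12323 ops/s.
Max-entry greedy (repeatedly take the single best remaining cell) gives 12223 ops/s, worse by 100.
Swapping Juno↔Brightly (Juno→Machine M3 1900 ops/s, Brightly→Machine M2 1998 ops/s) loses 387.
Checked against all permutations: 12323 ops/s is optimal.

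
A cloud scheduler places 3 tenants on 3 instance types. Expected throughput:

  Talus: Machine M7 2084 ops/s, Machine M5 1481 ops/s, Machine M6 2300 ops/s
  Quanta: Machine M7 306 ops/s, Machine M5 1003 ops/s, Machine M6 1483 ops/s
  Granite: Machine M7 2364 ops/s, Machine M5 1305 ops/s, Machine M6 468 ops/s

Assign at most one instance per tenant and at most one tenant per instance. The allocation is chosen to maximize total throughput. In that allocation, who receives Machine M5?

Quanta receives Machine M5.

Optimal: Talus→Machine M6 (2300 ops/s), Quanta→Machine M5 (1003 ops/s), Granite→Machine M7 (2364 ops/s) — total 2300+1003+2364 = 5667 ops/s.
Column-greedy (each instance in turn goes to its best remaining tenant) gives 5328 ops/s, worse by 339.
Next-best assignment: Talus→Machine M5, Quanta→Machine M6, Granite→Machine M7 = 5328 ops/s.
Swapping Talus↔Quanta (Talus→Machine M5 1481 ops/s, Quanta→Machine M6 1483 ops/s) loses 339.
Quanta's own top instance is Machine M6 (1483 ops/s), but forcing Quanta→Machine M6 and reassigning the rest optimally gives only 5328 ops/s — worse by 339.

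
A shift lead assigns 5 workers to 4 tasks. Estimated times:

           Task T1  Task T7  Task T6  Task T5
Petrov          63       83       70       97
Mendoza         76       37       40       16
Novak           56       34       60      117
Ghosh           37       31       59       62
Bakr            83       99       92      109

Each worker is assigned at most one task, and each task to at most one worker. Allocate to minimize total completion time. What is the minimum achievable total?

Min total: 157 min

Optimal: Ghosh→Task T1 (37 min), Novak→Task T7 (34 min), Petrov→Task T6 (70 min), Mendoza→Task T5 (16 min) — total 37+34+70+16 = 157 min.
Next-best assignment: Petrov→Task T1, Ghosh→Task T7, Novak→Task T6, Mendoza→Task T5 = 170 min.
Swapping Ghosh↔Novak (Ghosh→Task T7 31 min, Novak→Task T1 56 min) adds 16.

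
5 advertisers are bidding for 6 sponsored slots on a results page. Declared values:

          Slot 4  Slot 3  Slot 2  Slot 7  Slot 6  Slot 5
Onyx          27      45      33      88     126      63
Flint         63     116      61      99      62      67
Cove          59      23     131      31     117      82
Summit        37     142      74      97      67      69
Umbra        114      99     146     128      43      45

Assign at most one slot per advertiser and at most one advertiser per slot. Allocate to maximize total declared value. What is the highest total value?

Max total: $612

This is the linear assignment problem.
Optimal: Onyx→Slot 6 ($126), Flint→Slot 7 ($99), Cove→Slot 2 ($131), Summit→Slot 3 ($142), Umbra→Slot 4 ($114) — total 126+99+131+142+114 = $612.
Swapping Onyx↔Flint (Onyx→Slot 7 $88, Flint→Slot 6 $62) loses 75.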